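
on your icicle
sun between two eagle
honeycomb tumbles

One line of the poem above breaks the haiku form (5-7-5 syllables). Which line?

The second line

Line 1: "on your icicle": 1+1+3 = 5 ✓
Line 2: "sun between two eagle": 1+2+1+2 = 6 (expected 7)
Line 3: "honeycomb tumbles": 3+2 = 5 ✓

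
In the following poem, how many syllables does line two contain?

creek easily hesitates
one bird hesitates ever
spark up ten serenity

7

Line two: one(1) + bird(1) + hesitates(3) + ever(2) = 7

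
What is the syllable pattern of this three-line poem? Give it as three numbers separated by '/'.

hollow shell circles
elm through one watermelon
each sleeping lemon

5/7/5

Line 1: hollow (2), shell (1), circles (2) → 5
Line 2: elm (1), through (1), one (1), watermelon (4) → 7
Line 3: each (1), sleeping (2), lemon (2) → 5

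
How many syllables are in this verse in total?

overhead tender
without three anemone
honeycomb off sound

17

Line 1: overhead(3) + tender(2) = 5
Line 2: without(2) + three(1) + anemone(4) = 7
Line 3: honeycomb(3) + off(1) + sound(1) = 5
Total: 5 + 7 + 5 = 17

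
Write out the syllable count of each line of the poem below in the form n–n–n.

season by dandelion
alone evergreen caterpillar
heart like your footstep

7–9–5

Line 1: season (2), by (1), dandelion (4) → 7
Line 2: alone (2), evergreen (3), caterpillar (4) → 9
Line 3: heart (1), like (1), your (1), footstep (2) → 5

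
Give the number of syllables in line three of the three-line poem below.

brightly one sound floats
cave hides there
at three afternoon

5

Line three: "at three afternoon": 1+1+3 = 5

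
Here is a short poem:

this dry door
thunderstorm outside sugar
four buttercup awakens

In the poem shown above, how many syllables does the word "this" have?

1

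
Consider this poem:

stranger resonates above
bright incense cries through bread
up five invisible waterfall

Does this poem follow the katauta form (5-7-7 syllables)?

No

Line 1: "stranger resonates above": 2+3+2 = 7 (expected 5)
Line 2: "bright incense cries through bread": 1+2+1+1+1 = 6 (expected 7)
Line 3: "up five invisible waterfall": 1+1+4+3 = 9 (expected 7)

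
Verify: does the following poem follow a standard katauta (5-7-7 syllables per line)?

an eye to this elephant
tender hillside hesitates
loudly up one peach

Line 1: "an eye to this elephant": 1+1+1+1+3 = 7 (expected 5)
Line 2: "tender hillside hesitates": 2+2+3 = 7 ✓
Line 3: "loudly up one peach": 2+1+1+1 = 5 (expected 7)

No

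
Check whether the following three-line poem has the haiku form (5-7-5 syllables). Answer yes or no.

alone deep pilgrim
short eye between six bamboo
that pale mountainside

Yes

Line 1: "alone deep pilgrim": 2+1+2 = 5 ✓
Line 2: "short eye between six bamboo": 1+1+2+1+2 = 7 ✓
Line 3: "that pale mountainside": 1+1+3 = 5 ✓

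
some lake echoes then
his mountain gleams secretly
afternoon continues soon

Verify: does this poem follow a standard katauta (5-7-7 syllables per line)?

Yes

Line 1: some(1) + lake(1) + echoes(2) + then(1) = 5 ✓
Line 2: his(1) + mountain(2) + gleams(1) + secretly(3) = 7 ✓
Line 3: afternoon(3) + continues(3) + soon(1) = 7 ✓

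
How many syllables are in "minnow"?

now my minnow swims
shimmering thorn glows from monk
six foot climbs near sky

2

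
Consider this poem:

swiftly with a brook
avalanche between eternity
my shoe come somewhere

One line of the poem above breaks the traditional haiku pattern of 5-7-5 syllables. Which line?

Line 1: "swiftly with a brook": 2+1+1+1 = 5 ✓
Line 2: "avalanche between eternity": 3+2+4 = 9 (expected 7)
Line 3: "my shoe come somewhere": 1+1+1+2 = 5 ✓

The second line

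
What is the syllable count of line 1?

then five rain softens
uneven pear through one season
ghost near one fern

5

Line 1: then (1), five (1), rain (1), softens (2) → 5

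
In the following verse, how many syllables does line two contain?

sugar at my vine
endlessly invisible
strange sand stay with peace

Line two: "endlessly invisible": 3+4 = 7

7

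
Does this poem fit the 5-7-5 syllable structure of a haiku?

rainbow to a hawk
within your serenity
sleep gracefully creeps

Line 1: rainbow (2), to (1), a (1), hawk (1) → 5 ✓
Line 2: within (2), your (1), serenity (4) → 7 ✓
Line 3: sleep (1), gracefully (3), creeps (1) → 5 ✓

Yes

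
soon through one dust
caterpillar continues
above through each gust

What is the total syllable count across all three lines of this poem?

Line 1: soon (1), through (1), one (1), dust (1) → 4
Line 2: caterpillar (4), continues (3) → 7
Line 3: above (2), through (1), each (1), gust (1) → 5
Total: 4 + 7 + 5 = 16

16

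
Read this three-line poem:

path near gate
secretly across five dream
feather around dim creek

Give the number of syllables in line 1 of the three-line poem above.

3

Line 1: path (1), near (1), gate (1) → 3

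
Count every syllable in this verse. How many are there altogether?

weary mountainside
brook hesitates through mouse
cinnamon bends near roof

17

Line 1: weary(2) + mountainside(3) = 5
Line 2: brook(1) + hesitates(3) + through(1) + mouse(1) = 6
Line 3: cinnamon(3) + bends(1) + near(1) + roof(1) = 6
Total: 5 + 6 + 6 = 17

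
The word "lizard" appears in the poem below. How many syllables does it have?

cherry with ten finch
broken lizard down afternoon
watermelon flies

2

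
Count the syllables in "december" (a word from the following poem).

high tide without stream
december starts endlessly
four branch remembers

3

"december" has 3 syllables.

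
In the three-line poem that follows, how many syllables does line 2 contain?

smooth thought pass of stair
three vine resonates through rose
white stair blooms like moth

7

Line 2: three (1), vine (1), resonates (3), through (1), rose (1) → 7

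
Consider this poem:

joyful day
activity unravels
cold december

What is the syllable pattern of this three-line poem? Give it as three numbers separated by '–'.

Line 1: joyful (2), day (1) → 3
Line 2: activity (4), unravels (3) → 7
Line 3: cold (1), december (3) → 4

3–7–4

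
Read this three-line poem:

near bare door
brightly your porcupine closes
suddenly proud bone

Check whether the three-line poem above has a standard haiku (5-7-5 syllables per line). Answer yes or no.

Line 1: near (1), bare (1), door (1) → 3 (expected 5)
Line 2: brightly (2), your (1), porcupine (3), closes (2) → 8 (expected 7)
Line 3: suddenly (3), proud (1), bone (1) → 5 ✓

No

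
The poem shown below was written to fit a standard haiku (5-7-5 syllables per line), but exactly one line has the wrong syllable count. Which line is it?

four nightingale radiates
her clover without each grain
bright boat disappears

Line 1

Line 1: four (1), nightingale (3), radiates (3) → 7 (expected 5)
Line 2: her (1), clover (2), without (2), each (1), grain (1) → 7 ✓
Line 3: bright (1), boat (1), disappears (3) → 5 ✓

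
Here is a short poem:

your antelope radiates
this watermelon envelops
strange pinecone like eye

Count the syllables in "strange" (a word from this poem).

1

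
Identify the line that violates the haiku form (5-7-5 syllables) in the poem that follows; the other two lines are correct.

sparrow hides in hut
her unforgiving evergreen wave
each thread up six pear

Line 1: sparrow(2) + hides(1) + in(1) + hut(1) = 5 ✓
Line 2: her(1) + unforgiving(4) + evergreen(3) + wave(1) = 9 (expected 7)
Line 3: each(1) + thread(1) + up(1) + six(1) + pear(1) = 5 ✓

Line 2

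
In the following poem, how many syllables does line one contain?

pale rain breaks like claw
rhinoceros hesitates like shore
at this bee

Line one: "pale rain breaks like claw": 1+1+1+1+1 = 5

5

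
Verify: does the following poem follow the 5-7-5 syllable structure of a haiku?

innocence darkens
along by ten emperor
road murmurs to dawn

Yes

Line 1: innocence(3) + darkens(2) = 5 ✓
Line 2: along(2) + by(1) + ten(1) + emperor(3) = 7 ✓
Line 3: road(1) + murmurs(2) + to(1) + dawn(1) = 5 ✓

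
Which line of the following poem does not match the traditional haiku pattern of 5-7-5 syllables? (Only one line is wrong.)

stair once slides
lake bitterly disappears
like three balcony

Line 1: stair (1), once (1), slides (1) → 3 (expected 5)
Line 2: lake (1), bitterly (3), disappears (3) → 7 ✓
Line 3: like (1), three (1), balcony (3) → 5 ✓

Line 1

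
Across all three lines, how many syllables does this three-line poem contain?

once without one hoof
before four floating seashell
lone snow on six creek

17

Line 1: "once without one hoof": 1+2+1+1 = 5
Line 2: "before four floating seashell": 2+1+2+2 = 7
Line 3: "lone snow on six creek": 1+1+1+1+1 = 5
Total: 5 + 7 + 5 = 17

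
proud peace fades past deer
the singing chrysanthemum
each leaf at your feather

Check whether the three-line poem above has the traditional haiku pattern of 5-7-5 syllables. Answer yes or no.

Line 1: proud(1) + peace(1) + fades(1) + past(1) + deer(1) = 5 ✓
Line 2: the(1) + singing(2) + chrysanthemum(4) = 7 ✓
Line 3: each(1) + leaf(1) + at(1) + your(1) + feather(2) = 6 (expected 5)

No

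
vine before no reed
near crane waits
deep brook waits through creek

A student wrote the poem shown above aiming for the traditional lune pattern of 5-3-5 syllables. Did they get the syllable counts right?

Line 1: vine(1) + before(2) + no(1) + reed(1) = 5 ✓
Line 2: near(1) + crane(1) + waits(1) = 3 ✓
Line 3: deep(1) + brook(1) + waits(1) + through(1) + creek(1) = 5 ✓

Yes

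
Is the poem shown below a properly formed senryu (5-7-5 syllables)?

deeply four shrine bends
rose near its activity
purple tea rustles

Yes

Line 1: deeply (2), four (1), shrine (1), bends (1) → 5 ✓
Line 2: rose (1), near (1), its (1), activity (4) → 7 ✓
Line 3: purple (2), tea (1), rustles (2) → 5 ✓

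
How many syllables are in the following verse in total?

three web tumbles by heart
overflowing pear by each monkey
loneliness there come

20

Line 1: three(1) + web(1) + tumbles(2) + by(1) + heart(1) = 6
Line 2: overflowing(4) + pear(1) + by(1) + each(1) + monkey(2) = 9
Line 3: loneliness(3) + there(1) + come(1) = 5
Total: 6 + 9 + 5 = 20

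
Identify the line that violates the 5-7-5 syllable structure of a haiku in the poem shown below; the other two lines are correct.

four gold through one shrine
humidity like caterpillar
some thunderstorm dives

Line 2

Line 1: four (1), gold (1), through (1), one (1), shrine (1) → 5 ✓
Line 2: humidity (4), like (1), caterpillar (4) → 9 (expected 7)
Line 3: some (1), thunderstorm (3), dives (1) → 5 ✓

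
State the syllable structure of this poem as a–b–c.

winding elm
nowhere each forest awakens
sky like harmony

3–8–5

Line 1: winding(2) + elm(1) = 3
Line 2: nowhere(2) + each(1) + forest(2) + awakens(3) = 8
Line 3: sky(1) + like(1) + harmony(3) = 5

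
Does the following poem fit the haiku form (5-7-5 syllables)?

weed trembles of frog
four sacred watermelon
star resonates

Line 1: weed(1) + trembles(2) + of(1) + frog(1) = 5 ✓
Line 2: four(1) + sacred(2) + watermelon(4) = 7 ✓
Line 3: star(1) + resonates(3) = 4 (expected 5)

No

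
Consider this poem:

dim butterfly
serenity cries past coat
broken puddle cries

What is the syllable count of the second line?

The second line: serenity(4) + cries(1) + past(1) + coat(1) = 7

7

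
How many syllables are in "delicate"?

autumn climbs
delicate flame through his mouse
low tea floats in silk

3

"delicate" has 3 syllables.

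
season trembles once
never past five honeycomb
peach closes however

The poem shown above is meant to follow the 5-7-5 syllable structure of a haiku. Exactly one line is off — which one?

Line 3

Line 1: season (2), trembles (2), once (1) → 5 ✓
Line 2: never (2), past (1), five (1), honeycomb (3) → 7 ✓
Line 3: peach (1), closes (2), however (3) → 6 (expected 5)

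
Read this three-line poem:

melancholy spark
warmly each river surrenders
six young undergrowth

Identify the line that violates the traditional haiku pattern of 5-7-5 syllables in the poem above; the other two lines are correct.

Line 2

Line 1: melancholy (4), spark (1) → 5 ✓
Line 2: warmly (2), each (1), river (2), surrenders (3) → 8 (expected 7)
Line 3: six (1), young (1), undergrowth (3) → 5 ✓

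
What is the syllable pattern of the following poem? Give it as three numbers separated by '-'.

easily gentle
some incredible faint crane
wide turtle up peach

Line 1: easily (3), gentle (2) → 5
Line 2: some (1), incredible (4), faint (1), crane (1) → 7
Line 3: wide (1), turtle (2), up (1), peach (1) → 5

5-7-5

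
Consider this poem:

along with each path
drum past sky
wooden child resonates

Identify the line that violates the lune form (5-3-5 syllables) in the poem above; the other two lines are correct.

Line 1: along(2) + with(1) + each(1) + path(1) = 5 ✓
Line 2: drum(1) + past(1) + sky(1) = 3 ✓
Line 3: wooden(2) + child(1) + resonates(3) = 6 (expected 5)

Line 3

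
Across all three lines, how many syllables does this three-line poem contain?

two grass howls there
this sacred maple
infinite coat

13

Line 1: "two grass howls there": 1+1+1+1 = 4
Line 2: "this sacred maple": 1+2+2 = 5
Line 3: "infinite coat": 3+1 = 4
Total: 4 + 5 + 4 = 13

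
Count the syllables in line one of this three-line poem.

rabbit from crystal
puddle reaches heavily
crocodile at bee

Line one: rabbit (2), from (1), crystal (2) → 5

5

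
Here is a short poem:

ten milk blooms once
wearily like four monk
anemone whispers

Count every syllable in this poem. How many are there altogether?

16

Line 1: ten (1), milk (1), blooms (1), once (1) → 4
Line 2: wearily (3), like (1), four (1), monk (1) → 6
Line 3: anemone (4), whispers (2) → 6
Total: 4 + 6 + 6 = 16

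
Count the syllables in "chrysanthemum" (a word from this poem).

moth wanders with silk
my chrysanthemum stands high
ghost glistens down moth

4

"chrysanthemum" has 4 syllables.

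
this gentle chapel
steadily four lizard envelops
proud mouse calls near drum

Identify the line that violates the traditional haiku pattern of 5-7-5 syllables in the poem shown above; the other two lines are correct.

Line 1: "this gentle chapel": 1+2+2 = 5 ✓
Line 2: "steadily four lizard envelops": 3+1+2+3 = 9 (expected 7)
Line 3: "proud mouse calls near drum": 1+1+1+1+1 = 5 ✓

Line 2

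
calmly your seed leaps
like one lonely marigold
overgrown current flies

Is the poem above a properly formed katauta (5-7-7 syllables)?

Line 1: calmly(2) + your(1) + seed(1) + leaps(1) = 5 ✓
Line 2: like(1) + one(1) + lonely(2) + marigold(3) = 7 ✓
Line 3: overgrown(3) + current(2) + flies(1) = 6 (expected 7)

No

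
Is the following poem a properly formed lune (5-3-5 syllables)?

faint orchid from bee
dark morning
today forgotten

Yes

Line 1: faint(1) + orchid(2) + from(1) + bee(1) = 5 ✓
Line 2: dark(1) + morning(2) = 3 ✓
Line 3: today(2) + forgotten(3) = 5 ✓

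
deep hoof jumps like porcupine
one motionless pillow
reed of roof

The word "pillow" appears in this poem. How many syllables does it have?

"pillow" has 2 syllables.

2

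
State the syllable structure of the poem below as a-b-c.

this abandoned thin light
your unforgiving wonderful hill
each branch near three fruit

Line 1: this(1) + abandoned(3) + thin(1) + light(1) = 6
Line 2: your(1) + unforgiving(4) + wonderful(3) + hill(1) = 9
Line 3: each(1) + branch(1) + near(1) + three(1) + fruit(1) = 5

6-9-5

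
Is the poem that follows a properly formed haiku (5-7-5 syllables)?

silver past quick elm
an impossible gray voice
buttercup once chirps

Line 1: silver (2), past (1), quick (1), elm (1) → 5 ✓
Line 2: an (1), impossible (4), gray (1), voice (1) → 7 ✓
Line 3: buttercup (3), once (1), chirps (1) → 5 ✓

Yes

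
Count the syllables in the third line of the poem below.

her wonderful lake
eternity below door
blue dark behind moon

The third line: blue (1), dark (1), behind (2), moon (1) → 5

5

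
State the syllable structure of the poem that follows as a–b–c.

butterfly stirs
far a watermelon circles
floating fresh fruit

Line 1: butterfly (3), stirs (1) → 4
Line 2: far (1), a (1), watermelon (4), circles (2) → 8
Line 3: floating (2), fresh (1), fruit (1) → 4

4–8–4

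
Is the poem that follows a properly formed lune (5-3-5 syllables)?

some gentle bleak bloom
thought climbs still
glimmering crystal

Yes

Line 1: some(1) + gentle(2) + bleak(1) + bloom(1) = 5 ✓
Line 2: thought(1) + climbs(1) + still(1) = 3 ✓
Line 3: glimmering(3) + crystal(2) = 5 ✓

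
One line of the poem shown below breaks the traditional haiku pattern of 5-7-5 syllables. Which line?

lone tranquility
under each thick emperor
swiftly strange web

Line 3

Line 1: lone(1) + tranquility(4) = 5 ✓
Line 2: under(2) + each(1) + thick(1) + emperor(3) = 7 ✓
Line 3: swiftly(2) + strange(1) + web(1) = 4 (expected 5)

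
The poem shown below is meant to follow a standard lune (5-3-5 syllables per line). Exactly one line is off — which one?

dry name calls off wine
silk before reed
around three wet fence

Line 2

Line 1: "dry name calls off wine": 1+1+1+1+1 = 5 ✓
Line 2: "silk before reed": 1+2+1 = 4 (expected 3)
Line 3: "around three wet fence": 2+1+1+1 = 5 ✓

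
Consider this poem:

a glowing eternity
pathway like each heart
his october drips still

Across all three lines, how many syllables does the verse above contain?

Line 1: a (1), glowing (2), eternity (4) → 7
Line 2: pathway (2), like (1), each (1), heart (1) → 5
Line 3: his (1), october (3), drips (1), still (1) → 6
Total: 7 + 5 + 6 = 18

18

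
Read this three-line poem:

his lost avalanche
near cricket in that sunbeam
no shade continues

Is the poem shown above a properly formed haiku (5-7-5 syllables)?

Yes

Line 1: his (1), lost (1), avalanche (3) → 5 ✓
Line 2: near (1), cricket (2), in (1), that (1), sunbeam (2) → 7 ✓
Line 3: no (1), shade (1), continues (3) → 5 ✓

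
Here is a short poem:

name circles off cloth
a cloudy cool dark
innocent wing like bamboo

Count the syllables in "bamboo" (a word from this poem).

2

"bamboo" has 2 syllables.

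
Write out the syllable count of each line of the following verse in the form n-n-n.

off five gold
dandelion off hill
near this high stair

Line 1: off(1) + five(1) + gold(1) = 3
Line 2: dandelion(4) + off(1) + hill(1) = 6
Line 3: near(1) + this(1) + high(1) + stair(1) = 4

3-6-4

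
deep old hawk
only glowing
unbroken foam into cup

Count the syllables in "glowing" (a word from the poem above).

2

"glowing" has 2 syllables.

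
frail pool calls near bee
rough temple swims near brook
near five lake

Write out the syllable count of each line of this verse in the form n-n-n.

5-6-3

Line 1: frail (1), pool (1), calls (1), near (1), bee (1) → 5
Line 2: rough (1), temple (2), swims (1), near (1), brook (1) → 6
Line 3: near (1), five (1), lake (1) → 3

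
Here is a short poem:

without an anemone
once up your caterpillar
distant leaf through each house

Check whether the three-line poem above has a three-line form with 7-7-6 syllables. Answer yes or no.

Yes

Line 1: "without an anemone": 2+1+4 = 7 ✓
Line 2: "once up your caterpillar": 1+1+1+4 = 7 ✓
Line 3: "distant leaf through each house": 2+1+1+1+1 = 6 ✓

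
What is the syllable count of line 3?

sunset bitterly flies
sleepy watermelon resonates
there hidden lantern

Line 3: "there hidden lantern": 1+2+2 = 5

5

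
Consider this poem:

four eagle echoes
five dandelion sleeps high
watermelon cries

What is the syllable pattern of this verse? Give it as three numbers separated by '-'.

Line 1: four(1) + eagle(2) + echoes(2) = 5
Line 2: five(1) + dandelion(4) + sleeps(1) + high(1) = 7
Line 3: watermelon(4) + cries(1) = 5

5-7-5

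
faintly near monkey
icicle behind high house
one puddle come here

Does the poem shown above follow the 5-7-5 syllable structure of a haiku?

Yes

Line 1: "faintly near monkey": 2+1+2 = 5 ✓
Line 2: "icicle behind high house": 3+2+1+1 = 7 ✓
Line 3: "one puddle come here": 1+2+1+1 = 5 ✓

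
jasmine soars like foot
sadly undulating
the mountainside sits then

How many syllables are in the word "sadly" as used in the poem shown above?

"sadly" has 2 syllables.

2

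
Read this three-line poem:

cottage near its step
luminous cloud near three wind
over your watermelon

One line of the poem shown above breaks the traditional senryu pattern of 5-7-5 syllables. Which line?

Line 1: "cottage near its step": 2+1+1+1 = 5 ✓
Line 2: "luminous cloud near three wind": 3+1+1+1+1 = 7 ✓
Line 3: "over your watermelon": 2+1+4 = 7 (expected 5)

Line 3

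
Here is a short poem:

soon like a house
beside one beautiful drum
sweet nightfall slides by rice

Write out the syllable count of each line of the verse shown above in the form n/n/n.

4/7/6

Line 1: "soon like a house": 1+1+1+1 = 4
Line 2: "beside one beautiful drum": 2+1+3+1 = 7
Line 3: "sweet nightfall slides by rice": 1+2+1+1+1 = 6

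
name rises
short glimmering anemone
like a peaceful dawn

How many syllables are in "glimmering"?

3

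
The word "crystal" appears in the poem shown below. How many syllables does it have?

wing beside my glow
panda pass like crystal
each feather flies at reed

2

"crystal" has 2 syllables.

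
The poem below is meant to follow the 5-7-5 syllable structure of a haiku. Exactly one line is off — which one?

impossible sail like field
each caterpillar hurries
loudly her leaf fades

Line 1

Line 1: impossible (4), sail (1), like (1), field (1) → 7 (expected 5)
Line 2: each (1), caterpillar (4), hurries (2) → 7 ✓
Line 3: loudly (2), her (1), leaf (1), fades (1) → 5 ✓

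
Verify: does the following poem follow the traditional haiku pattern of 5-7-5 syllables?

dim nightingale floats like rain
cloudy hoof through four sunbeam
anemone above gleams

Line 1: "dim nightingale floats like rain": 1+3+1+1+1 = 7 (expected 5)
Line 2: "cloudy hoof through four sunbeam": 2+1+1+1+2 = 7 ✓
Line 3: "anemone above gleams": 4+2+1 = 7 (expected 5)

No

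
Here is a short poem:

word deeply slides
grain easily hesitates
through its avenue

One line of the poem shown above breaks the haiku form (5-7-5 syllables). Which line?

The first line

Line 1: word (1), deeply (2), slides (1) → 4 (expected 5)
Line 2: grain (1), easily (3), hesitates (3) → 7 ✓
Line 3: through (1), its (1), avenue (3) → 5 ✓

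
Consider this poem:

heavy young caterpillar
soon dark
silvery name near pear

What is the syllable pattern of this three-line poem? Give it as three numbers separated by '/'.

Line 1: heavy (2), young (1), caterpillar (4) → 7
Line 2: soon (1), dark (1) → 2
Line 3: silvery (3), name (1), near (1), pear (1) → 6

7/2/6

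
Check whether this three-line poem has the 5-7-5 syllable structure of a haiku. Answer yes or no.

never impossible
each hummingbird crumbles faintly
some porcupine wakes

Line 1: never (2), impossible (4) → 6 (expected 5)
Line 2: each (1), hummingbird (3), crumbles (2), faintly (2) → 8 (expected 7)
Line 3: some (1), porcupine (3), wakes (1) → 5 ✓

No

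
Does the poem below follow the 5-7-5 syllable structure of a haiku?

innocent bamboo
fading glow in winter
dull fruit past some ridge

Line 1: innocent (3), bamboo (2) → 5 ✓
Line 2: fading (2), glow (1), in (1), winter (2) → 6 (expected 7)
Line 3: dull (1), fruit (1), past (1), some (1), ridge (1) → 5 ✓

No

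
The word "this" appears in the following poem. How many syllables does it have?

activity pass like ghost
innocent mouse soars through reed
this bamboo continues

1

"this" has 1 syllable.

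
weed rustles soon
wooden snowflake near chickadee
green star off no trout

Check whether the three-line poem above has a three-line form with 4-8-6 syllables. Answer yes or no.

Line 1: weed(1) + rustles(2) + soon(1) = 4 ✓
Line 2: wooden(2) + snowflake(2) + near(1) + chickadee(3) = 8 ✓
Line 3: green(1) + star(1) + off(1) + no(1) + trout(1) = 5 (expected 6)

No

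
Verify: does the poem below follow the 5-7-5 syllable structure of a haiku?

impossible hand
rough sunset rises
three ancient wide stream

No

Line 1: "impossible hand": 4+1 = 5 ✓
Line 2: "rough sunset rises": 1+2+2 = 5 (expected 7)
Line 3: "three ancient wide stream": 1+2+1+1 = 5 ✓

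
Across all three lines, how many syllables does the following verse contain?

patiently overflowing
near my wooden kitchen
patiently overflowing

Line 1: patiently(3) + overflowing(4) = 7
Line 2: near(1) + my(1) + wooden(2) + kitchen(2) = 6
Line 3: patiently(3) + overflowing(4) = 7
Total: 7 + 6 + 7 = 20

20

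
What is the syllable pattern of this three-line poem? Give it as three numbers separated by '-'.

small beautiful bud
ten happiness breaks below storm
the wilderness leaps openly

Line 1: small (1), beautiful (3), bud (1) → 5
Line 2: ten (1), happiness (3), breaks (1), below (2), storm (1) → 8
Line 3: the (1), wilderness (3), leaps (1), openly (3) → 8

5-8-8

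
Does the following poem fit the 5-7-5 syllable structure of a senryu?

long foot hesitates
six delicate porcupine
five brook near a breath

Yes

Line 1: "long foot hesitates": 1+1+3 = 5 ✓
Line 2: "six delicate porcupine": 1+3+3 = 7 ✓
Line 3: "five brook near a breath": 1+1+1+1+1 = 5 ✓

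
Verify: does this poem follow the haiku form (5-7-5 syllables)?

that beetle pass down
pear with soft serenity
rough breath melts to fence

Line 1: "that beetle pass down": 1+2+1+1 = 5 ✓
Line 2: "pear with soft serenity": 1+1+1+4 = 7 ✓
Line 3: "rough breath melts to fence": 1+1+1+1+1 = 5 ✓

Yes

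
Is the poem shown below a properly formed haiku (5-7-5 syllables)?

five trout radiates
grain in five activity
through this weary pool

Line 1: five (1), trout (1), radiates (3) → 5 ✓
Line 2: grain (1), in (1), five (1), activity (4) → 7 ✓
Line 3: through (1), this (1), weary (2), pool (1) → 5 ✓

Yes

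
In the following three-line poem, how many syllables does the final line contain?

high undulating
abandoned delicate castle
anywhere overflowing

7

The final line: anywhere (3), overflowing (4) → 7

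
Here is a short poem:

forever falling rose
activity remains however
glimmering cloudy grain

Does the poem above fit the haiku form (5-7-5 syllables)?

No

Line 1: forever (3), falling (2), rose (1) → 6 (expected 5)
Line 2: activity (4), remains (2), however (3) → 9 (expected 7)
Line 3: glimmering (3), cloudy (2), grain (1) → 6 (expected 5)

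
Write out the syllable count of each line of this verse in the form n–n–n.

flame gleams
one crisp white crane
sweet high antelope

Line 1: "flame gleams": 1+1 = 2
Line 2: "one crisp white crane": 1+1+1+1 = 4
Line 3: "sweet high antelope": 1+1+3 = 5

2–4–5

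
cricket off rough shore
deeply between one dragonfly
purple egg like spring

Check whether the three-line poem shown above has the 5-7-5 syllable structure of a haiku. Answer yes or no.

No

Line 1: cricket (2), off (1), rough (1), shore (1) → 5 ✓
Line 2: deeply (2), between (2), one (1), dragonfly (3) → 8 (expected 7)
Line 3: purple (2), egg (1), like (1), spring (1) → 5 ✓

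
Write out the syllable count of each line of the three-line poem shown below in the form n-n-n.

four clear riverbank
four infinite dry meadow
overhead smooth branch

Line 1: four (1), clear (1), riverbank (3) → 5
Line 2: four (1), infinite (3), dry (1), meadow (2) → 7
Line 3: overhead (3), smooth (1), branch (1) → 5

5-7-5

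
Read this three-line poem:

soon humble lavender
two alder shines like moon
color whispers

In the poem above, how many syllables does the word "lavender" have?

3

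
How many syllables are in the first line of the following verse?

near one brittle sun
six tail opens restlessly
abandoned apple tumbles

The first line: "near one brittle sun": 1+1+2+1 = 5

5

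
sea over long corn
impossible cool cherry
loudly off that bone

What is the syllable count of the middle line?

7

The middle line: "impossible cool cherry": 4+1+2 = 7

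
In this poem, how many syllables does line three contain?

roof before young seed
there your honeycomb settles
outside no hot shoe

5

Line three: "outside no hot shoe": 2+1+1+1 = 5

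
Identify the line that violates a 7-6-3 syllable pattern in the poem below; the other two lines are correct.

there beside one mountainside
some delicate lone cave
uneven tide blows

The third line

Line 1: "there beside one mountainside": 1+2+1+3 = 7 ✓
Line 2: "some delicate lone cave": 1+3+1+1 = 6 ✓
Line 3: "uneven tide blows": 3+1+1 = 5 (expected 3)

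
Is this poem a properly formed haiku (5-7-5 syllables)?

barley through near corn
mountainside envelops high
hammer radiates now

No

Line 1: "barley through near corn": 2+1+1+1 = 5 ✓
Line 2: "mountainside envelops high": 3+3+1 = 7 ✓
Line 3: "hammer radiates now": 2+3+1 = 6 (expected 5)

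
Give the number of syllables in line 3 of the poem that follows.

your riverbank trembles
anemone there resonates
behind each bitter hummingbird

8

Line 3: behind (2), each (1), bitter (2), hummingbird (3) → 8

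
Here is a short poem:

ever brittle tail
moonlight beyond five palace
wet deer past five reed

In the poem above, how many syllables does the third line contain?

The third line: wet(1) + deer(1) + past(1) + five(1) + reed(1) = 5

5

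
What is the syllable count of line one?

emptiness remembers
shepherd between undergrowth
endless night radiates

Line one: "emptiness remembers": 3+3 = 6

6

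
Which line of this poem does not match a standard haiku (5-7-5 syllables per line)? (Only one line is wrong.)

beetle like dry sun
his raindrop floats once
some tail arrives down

Line 2

Line 1: "beetle like dry sun": 2+1+1+1 = 5 ✓
Line 2: "his raindrop floats once": 1+2+1+1 = 5 (expected 7)
Line 3: "some tail arrives down": 1+1+2+1 = 5 ✓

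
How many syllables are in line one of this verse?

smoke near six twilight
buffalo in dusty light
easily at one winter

Line one: smoke(1) + near(1) + six(1) + twilight(2) = 5

5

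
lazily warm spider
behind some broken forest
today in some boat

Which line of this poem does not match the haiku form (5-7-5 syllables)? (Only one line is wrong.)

The first line

Line 1: lazily(3) + warm(1) + spider(2) = 6 (expected 5)
Line 2: behind(2) + some(1) + broken(2) + forest(2) = 7 ✓
Line 3: today(2) + in(1) + some(1) + boat(1) = 5 ✓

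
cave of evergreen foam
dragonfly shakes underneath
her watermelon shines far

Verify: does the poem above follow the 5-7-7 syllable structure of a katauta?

No

Line 1: cave (1), of (1), evergreen (3), foam (1) → 6 (expected 5)
Line 2: dragonfly (3), shakes (1), underneath (3) → 7 ✓
Line 3: her (1), watermelon (4), shines (1), far (1) → 7 ✓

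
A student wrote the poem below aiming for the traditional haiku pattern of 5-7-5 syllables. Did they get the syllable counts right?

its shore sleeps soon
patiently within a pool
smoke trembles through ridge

Line 1: its(1) + shore(1) + sleeps(1) + soon(1) = 4 (expected 5)
Line 2: patiently(3) + within(2) + a(1) + pool(1) = 7 ✓
Line 3: smoke(1) + trembles(2) + through(1) + ridge(1) = 5 ✓

No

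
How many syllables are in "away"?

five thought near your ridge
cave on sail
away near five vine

2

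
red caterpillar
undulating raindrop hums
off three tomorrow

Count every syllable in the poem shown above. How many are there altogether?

17

Line 1: "red caterpillar": 1+4 = 5
Line 2: "undulating raindrop hums": 4+2+1 = 7
Line 3: "off three tomorrow": 1+1+3 = 5
Total: 5 + 7 + 5 = 17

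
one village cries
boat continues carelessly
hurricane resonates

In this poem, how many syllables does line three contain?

6

Line three: "hurricane resonates": 3+3 = 6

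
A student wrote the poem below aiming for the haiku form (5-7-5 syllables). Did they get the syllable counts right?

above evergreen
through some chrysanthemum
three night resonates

Line 1: "above evergreen": 2+3 = 5 ✓
Line 2: "through some chrysanthemum": 1+1+4 = 6 (expected 7)
Line 3: "three night resonates": 1+1+3 = 5 ✓

No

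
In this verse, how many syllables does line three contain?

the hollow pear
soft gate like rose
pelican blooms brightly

6

Line three: pelican(3) + blooms(1) + brightly(2) = 6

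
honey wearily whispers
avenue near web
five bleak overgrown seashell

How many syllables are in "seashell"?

2

"seashell" has 2 syllables.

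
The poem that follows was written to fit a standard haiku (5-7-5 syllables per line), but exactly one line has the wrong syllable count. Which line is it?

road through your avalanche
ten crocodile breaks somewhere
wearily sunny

The first line

Line 1: road (1), through (1), your (1), avalanche (3) → 6 (expected 5)
Line 2: ten (1), crocodile (3), breaks (1), somewhere (2) → 7 ✓
Line 3: wearily (3), sunny (2) → 5 ✓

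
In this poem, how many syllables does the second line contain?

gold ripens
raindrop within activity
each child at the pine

8

The second line: "raindrop within activity": 2+2+4 = 8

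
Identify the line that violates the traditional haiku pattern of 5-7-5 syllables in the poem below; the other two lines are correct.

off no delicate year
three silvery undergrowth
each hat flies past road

Line 1: "off no delicate year": 1+1+3+1 = 6 (expected 5)
Line 2: "three silvery undergrowth": 1+3+3 = 7 ✓
Line 3: "each hat flies past road": 1+1+1+1+1 = 5 ✓

Line 1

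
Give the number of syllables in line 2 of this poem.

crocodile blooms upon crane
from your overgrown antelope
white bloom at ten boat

Line 2: "from your overgrown antelope": 1+1+3+3 = 8

8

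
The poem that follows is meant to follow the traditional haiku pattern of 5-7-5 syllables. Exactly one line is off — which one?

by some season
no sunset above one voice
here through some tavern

Line 1: by(1) + some(1) + season(2) = 4 (expected 5)
Line 2: no(1) + sunset(2) + above(2) + one(1) + voice(1) = 7 ✓
Line 3: here(1) + through(1) + some(1) + tavern(2) = 5 ✓

The first line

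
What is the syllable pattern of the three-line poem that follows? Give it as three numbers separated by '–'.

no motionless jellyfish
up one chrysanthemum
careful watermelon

Line 1: "no motionless jellyfish": 1+3+3 = 7
Line 2: "up one chrysanthemum": 1+1+4 = 6
Line 3: "careful watermelon": 2+4 = 6

7–6–6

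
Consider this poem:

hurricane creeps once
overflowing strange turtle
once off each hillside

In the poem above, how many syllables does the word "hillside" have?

"hillside" has 2 syllables.

2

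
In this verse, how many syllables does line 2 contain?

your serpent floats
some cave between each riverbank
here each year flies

Line 2: some (1), cave (1), between (2), each (1), riverbank (3) → 8

8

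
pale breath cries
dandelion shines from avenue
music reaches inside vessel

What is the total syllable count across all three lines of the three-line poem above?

20

Line 1: "pale breath cries": 1+1+1 = 3
Line 2: "dandelion shines from avenue": 4+1+1+3 = 9
Line 3: "music reaches inside vessel": 2+2+2+2 = 8
Total: 3 + 9 + 8 = 20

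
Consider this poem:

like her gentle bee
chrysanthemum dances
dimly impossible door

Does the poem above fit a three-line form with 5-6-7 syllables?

Yes

Line 1: "like her gentle bee": 1+1+2+1 = 5 ✓
Line 2: "chrysanthemum dances": 4+2 = 6 ✓
Line 3: "dimly impossible door": 2+4+1 = 7 ✓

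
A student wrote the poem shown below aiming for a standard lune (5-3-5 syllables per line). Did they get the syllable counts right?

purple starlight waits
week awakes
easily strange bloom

Yes

Line 1: purple(2) + starlight(2) + waits(1) = 5 ✓
Line 2: week(1) + awakes(2) = 3 ✓
Line 3: easily(3) + strange(1) + bloom(1) = 5 ✓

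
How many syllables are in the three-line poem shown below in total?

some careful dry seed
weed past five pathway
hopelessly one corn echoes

17

Line 1: "some careful dry seed": 1+2+1+1 = 5
Line 2: "weed past five pathway": 1+1+1+2 = 5
Line 3: "hopelessly one corn echoes": 3+1+1+2 = 7
Total: 5 + 5 + 7 = 17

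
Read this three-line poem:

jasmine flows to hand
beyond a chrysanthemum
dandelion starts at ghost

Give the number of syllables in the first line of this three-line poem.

The first line: jasmine(2) + flows(1) + to(1) + hand(1) = 5

5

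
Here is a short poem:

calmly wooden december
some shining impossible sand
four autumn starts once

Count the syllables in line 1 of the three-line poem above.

7

Line 1: calmly (2), wooden (2), december (3) → 7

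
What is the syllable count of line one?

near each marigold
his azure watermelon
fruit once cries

5

Line one: near(1) + each(1) + marigold(3) = 5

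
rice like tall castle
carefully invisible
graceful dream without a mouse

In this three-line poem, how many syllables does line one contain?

5

Line one: rice (1), like (1), tall (1), castle (2) → 5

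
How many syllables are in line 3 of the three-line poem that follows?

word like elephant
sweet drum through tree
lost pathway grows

4

Line 3: lost (1), pathway (2), grows (1) → 4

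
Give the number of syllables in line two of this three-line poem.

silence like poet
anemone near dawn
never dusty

Line two: anemone (4), near (1), dawn (1) → 6

6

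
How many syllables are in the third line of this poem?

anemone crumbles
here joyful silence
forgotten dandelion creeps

The third line: "forgotten dandelion creeps": 3+4+1 = 8

8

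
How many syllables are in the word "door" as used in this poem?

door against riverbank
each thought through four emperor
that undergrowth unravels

1

"door" has 1 syllable.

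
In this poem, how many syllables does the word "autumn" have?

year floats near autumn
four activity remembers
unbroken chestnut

2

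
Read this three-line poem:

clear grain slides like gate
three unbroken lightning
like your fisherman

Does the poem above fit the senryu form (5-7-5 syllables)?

No

Line 1: clear(1) + grain(1) + slides(1) + like(1) + gate(1) = 5 ✓
Line 2: three(1) + unbroken(3) + lightning(2) = 6 (expected 7)
Line 3: like(1) + your(1) + fisherman(3) = 5 ✓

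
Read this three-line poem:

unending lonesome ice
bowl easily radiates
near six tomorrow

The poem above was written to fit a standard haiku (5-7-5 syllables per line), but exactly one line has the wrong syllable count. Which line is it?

The first line

Line 1: unending (3), lonesome (2), ice (1) → 6 (expected 5)
Line 2: bowl (1), easily (3), radiates (3) → 7 ✓
Line 3: near (1), six (1), tomorrow (3) → 5 ✓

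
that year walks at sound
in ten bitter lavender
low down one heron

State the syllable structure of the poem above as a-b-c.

5-7-5

Line 1: "that year walks at sound": 1+1+1+1+1 = 5
Line 2: "in ten bitter lavender": 1+1+2+3 = 7
Line 3: "low down one heron": 1+1+1+2 = 5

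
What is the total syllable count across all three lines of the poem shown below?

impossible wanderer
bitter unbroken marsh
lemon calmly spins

Line 1: "impossible wanderer": 4+3 = 7
Line 2: "bitter unbroken marsh": 2+3+1 = 6
Line 3: "lemon calmly spins": 2+2+1 = 5
Total: 7 + 6 + 5 = 18

18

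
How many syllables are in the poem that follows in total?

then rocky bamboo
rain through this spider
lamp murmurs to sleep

Line 1: "then rocky bamboo": 1+2+2 = 5
Line 2: "rain through this spider": 1+1+1+2 = 5
Line 3: "lamp murmurs to sleep": 1+2+1+1 = 5
Total: 5 + 5 + 5 = 15

15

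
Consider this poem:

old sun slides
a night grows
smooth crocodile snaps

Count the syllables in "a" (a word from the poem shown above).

1

"a" has 1 syllable.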